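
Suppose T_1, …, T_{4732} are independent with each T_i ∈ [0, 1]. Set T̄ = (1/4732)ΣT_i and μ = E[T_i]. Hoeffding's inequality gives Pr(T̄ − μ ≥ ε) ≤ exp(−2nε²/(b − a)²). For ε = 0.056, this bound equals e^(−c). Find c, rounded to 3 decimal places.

c = 2nε²/(b − a)² = 2·4732·0.056² / 1² = 29.6791.

29.679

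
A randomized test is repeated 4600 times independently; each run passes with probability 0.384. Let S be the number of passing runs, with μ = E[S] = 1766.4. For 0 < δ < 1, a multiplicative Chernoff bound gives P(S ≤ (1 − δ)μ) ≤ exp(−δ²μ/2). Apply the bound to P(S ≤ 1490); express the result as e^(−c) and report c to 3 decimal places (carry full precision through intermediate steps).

21.625

Write 1490 = (1 − δ)μ, so δ = 1 − 1490/1766.4 = 0.1564764…
Then the exponent is δ²μ/2 = (μ − 1490)²/(2μ) = 21.625045.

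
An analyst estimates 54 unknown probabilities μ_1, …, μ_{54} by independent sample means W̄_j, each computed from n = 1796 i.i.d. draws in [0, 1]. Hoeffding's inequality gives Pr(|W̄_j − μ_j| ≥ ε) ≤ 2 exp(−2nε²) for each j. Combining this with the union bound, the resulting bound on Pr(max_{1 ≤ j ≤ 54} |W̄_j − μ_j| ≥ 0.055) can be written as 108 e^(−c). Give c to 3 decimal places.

Union bound over the 54 events: Pr(max_{1 ≤ j ≤ 54} |W̄_j − μ_j| ≥ 0.055) ≤ 54·2·exp(−2nε²) = 108 exp(−2·1796·0.055²).
So c = 2·1796·0.055² = 10.8658.

10.866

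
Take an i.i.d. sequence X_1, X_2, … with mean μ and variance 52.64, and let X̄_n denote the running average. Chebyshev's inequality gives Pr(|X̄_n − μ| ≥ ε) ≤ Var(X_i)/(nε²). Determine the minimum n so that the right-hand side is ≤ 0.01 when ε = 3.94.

340

Require 52.64/(n·3.94²) ≤ 0.01, i.e. n ≥ 52.64/(0.01·3.94²) = 339.097.
The smallest integer n is 340.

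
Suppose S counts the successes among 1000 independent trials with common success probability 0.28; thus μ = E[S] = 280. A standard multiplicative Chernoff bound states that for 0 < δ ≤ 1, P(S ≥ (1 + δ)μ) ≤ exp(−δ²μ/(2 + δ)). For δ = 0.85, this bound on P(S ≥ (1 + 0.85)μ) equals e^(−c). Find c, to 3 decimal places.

c = δ²μ/(2 + δ) = 0.85²·280/(2 + 0.85) = 70.9825.

70.982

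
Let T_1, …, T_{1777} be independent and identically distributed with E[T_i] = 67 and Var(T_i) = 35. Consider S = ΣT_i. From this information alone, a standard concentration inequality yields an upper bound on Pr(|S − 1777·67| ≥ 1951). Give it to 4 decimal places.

With mean and variance of each term known, Chebyshev's inequality bounds the deviation of the sum (or sample mean).
Var(S) = n·Var(T_i) = 1777·35 = 62195.
Chebyshev: Pr(|S − 1777·67| ≥ 1951) ≤ Var(S)/1951² = 62195/3806401 = 0.0163.

0.0163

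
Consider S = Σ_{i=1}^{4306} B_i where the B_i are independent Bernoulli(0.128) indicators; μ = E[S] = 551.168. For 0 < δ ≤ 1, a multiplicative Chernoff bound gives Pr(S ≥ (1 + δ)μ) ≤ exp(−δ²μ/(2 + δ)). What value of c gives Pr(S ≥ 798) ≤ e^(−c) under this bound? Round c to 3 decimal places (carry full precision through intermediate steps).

Write 798 = (1 + δ)μ, so δ = 798/551.168 − 1 = 0.4478344…
Then the exponent is δ²μ/(2 + δ) = (798 − μ)² / (μ·(2 + δ)) = 45.158228.

45.158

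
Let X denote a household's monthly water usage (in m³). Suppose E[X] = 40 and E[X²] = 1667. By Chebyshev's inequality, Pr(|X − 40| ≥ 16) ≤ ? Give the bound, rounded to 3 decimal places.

0.262

Var(X) = E[X²] − (E[X])² = 1667 − 1600 = 67.
Chebyshev's inequality: Pr(|X − μ| ≥ t) ≤ Var(X)/t² = 67/256 = 0.2617.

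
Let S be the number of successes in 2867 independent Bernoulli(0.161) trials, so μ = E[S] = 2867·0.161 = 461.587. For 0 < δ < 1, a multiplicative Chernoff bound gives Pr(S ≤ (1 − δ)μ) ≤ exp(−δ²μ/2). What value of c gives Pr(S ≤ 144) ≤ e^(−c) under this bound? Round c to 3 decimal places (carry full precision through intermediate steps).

Write 144 = (1 − δ)μ, so δ = 1 − 144/461.587 = 0.6880328…
Then the exponent is δ²μ/2 = (μ − 144)²/(2μ) = 109.255138.

109.255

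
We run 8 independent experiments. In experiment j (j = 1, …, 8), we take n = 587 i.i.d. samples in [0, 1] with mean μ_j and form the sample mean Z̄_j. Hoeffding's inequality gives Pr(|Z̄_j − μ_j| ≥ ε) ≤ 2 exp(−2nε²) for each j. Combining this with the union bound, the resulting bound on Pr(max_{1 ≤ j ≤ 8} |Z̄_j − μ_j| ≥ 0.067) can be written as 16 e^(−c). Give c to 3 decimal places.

Union bound over the 8 events: Pr(max_{1 ≤ j ≤ 8} |Z̄_j − μ_j| ≥ 0.067) ≤ 8·2·exp(−2nε²) = 16 exp(−2·587·0.067²).
So c = 2·587·0.067² = 5.2701.

5.270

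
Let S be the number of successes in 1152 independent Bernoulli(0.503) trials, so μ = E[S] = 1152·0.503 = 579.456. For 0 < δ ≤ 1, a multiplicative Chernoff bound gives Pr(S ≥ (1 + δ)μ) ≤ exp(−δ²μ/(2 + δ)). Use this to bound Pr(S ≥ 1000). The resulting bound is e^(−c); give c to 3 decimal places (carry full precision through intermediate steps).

111.974

Write 1000 = (1 + δ)μ, so δ = 1000/579.456 − 1 = 0.7257566…
Then the exponent is δ²μ/(2 + δ) = (1000 − μ)² / (μ·(2 + δ)) = 111.973525.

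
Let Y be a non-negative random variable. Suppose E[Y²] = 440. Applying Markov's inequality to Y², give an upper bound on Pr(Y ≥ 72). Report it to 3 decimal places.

0.085

Since Y ≥ 0, the event {Y ≥ 72} is the same as {Y² ≥ 5184}.
Markov's inequality applied to Y² gives Pr(Y² ≥ 5184) ≤ E[Y²]/5184 = 440/5184 = 0.0849.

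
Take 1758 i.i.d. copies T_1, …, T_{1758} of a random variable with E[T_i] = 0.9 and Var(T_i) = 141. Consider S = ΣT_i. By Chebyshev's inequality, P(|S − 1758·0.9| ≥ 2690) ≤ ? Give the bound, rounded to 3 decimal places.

0.034

Var(S) = n·Var(T_i) = 1758·141 = 247878.
Chebyshev: P(|S − 1758·0.9| ≥ 2690) ≤ Var(S)/2690² = 247878/7236100 = 0.0343.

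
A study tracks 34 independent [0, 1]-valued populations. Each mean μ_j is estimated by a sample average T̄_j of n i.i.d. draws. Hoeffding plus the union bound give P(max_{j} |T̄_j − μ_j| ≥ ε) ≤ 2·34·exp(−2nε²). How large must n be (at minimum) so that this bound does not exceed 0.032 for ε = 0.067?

Need 2·34·exp(−2nε²) ≤ 0.032, i.e. exp(−2nε²) ≤ 0.032/68.
So 2nε² ≥ ln(68/0.032) = 7.661527.
Hence n ≥ 7.661527/(2·0.067²) = 853.367.
The smallest integer n is 854.

854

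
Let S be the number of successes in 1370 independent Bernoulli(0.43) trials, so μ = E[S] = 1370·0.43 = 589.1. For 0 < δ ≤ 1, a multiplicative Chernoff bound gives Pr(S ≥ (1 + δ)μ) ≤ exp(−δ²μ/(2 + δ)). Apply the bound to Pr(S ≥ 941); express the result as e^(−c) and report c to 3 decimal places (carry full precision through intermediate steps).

80.932

Write 941 = (1 + δ)μ, so δ = 941/589.1 − 1 = 0.5973519…
Then the exponent is δ²μ/(2 + δ) = (941 − μ)² / (μ·(2 + δ)) = 80.931710.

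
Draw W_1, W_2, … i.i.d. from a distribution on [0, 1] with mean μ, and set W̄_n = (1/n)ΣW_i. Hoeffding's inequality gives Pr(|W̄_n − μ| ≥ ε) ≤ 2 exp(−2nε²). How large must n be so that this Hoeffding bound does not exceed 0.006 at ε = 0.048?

1261

Require 2·exp(−2nε²) ≤ 0.006, i.e. 2nε² ≥ ln(2/0.006) = 5.809143.
So n ≥ 5.809143 / (2·0.048²) = 1260.665.
The smallest integer n is 1261.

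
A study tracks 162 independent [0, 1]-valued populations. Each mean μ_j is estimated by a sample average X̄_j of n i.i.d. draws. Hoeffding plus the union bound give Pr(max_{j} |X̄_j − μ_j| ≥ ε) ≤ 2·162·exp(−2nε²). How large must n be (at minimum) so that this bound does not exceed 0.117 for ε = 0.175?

130

Need 2·162·exp(−2nε²) ≤ 0.117, i.e. exp(−2nε²) ≤ 0.117/324.
So 2nε² ≥ ln(324/0.117) = 7.926325.
Hence n ≥ 7.926325/(2·0.175²) = 129.409.
The smallest integer n is 130.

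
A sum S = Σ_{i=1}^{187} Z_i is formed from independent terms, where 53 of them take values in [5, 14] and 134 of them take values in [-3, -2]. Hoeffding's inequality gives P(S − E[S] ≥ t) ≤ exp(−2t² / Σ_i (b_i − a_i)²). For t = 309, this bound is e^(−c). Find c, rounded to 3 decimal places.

43.136

Σ(b_i − a_i)² = 53·9² + 134·1² = 4427.
c = 2t² / 4427 = 2·309² / 4427 = 43.1358.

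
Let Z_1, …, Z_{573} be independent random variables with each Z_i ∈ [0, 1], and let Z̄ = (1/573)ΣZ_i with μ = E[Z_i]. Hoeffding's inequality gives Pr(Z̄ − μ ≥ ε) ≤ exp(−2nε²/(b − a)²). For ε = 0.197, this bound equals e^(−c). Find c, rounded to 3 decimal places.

44.475

c = 2nε²/(b − a)² = 2·573·0.197² / 1² = 44.4751.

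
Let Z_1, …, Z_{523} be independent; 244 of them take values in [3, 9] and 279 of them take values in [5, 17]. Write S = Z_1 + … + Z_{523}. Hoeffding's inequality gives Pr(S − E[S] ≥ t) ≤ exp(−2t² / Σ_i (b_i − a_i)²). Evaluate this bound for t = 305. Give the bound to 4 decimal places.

0.0224

Σ(b_i − a_i)² = 244·6² + 279·12² = 48960.
Exponent = 2·305² / 48960 = 3.80004.
Bound = exp(−3.80004) = 0.02237.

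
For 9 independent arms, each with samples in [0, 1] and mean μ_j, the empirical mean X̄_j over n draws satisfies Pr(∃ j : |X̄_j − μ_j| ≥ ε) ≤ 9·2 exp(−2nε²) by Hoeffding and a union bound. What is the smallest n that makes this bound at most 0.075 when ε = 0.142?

136

Need 2·9·exp(−2nε²) ≤ 0.075, i.e. exp(−2nε²) ≤ 0.075/18.
So 2nε² ≥ ln(18/0.075) = 5.480639.
Hence n ≥ 5.480639/(2·0.142²) = 135.902.
The smallest integer n is 136.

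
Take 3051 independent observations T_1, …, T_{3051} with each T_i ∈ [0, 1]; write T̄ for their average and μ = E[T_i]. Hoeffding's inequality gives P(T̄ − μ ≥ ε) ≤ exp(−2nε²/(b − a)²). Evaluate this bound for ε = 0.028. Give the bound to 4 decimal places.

Exponent: 2nε²/(b − a)² = 2·3051·0.028² / 1² = 4.78397.
Bound = exp(−4.78397) = 0.00836.

0.0084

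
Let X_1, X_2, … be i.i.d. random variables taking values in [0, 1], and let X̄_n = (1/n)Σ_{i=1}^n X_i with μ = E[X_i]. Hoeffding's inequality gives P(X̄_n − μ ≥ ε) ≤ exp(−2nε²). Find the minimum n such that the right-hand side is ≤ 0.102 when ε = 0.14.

Require exp(−2nε²) ≤ 0.102, i.e. 2nε² ≥ ln(1/0.102) = 2.282782.
So n ≥ 2.282782 / (2·0.14²) = 58.234.
The smallest integer n is 59.

59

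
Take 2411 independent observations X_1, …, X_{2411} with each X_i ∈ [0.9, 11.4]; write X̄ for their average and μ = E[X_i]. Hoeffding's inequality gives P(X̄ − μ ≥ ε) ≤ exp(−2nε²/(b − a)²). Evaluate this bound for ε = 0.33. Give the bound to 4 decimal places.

0.0085

Exponent: 2nε²/(b − a)² = 2·2411·0.33² / 10.5² = 4.76296.
Bound = exp(−4.76296) = 0.00854.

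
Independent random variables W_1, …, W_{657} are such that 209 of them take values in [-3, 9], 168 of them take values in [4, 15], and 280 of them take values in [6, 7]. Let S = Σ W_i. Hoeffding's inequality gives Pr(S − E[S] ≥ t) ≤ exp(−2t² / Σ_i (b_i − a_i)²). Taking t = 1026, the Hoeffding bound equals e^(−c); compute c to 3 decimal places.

41.522

Σ(b_i − a_i)² = 209·12² + 168·11² + 280·1² = 50704.
c = 2t² / 50704 = 2·1026² / 50704 = 41.5224.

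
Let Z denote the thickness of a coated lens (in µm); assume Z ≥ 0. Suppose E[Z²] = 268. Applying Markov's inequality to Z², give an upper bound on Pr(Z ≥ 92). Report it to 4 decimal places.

0.0317

Since Z ≥ 0, the event {Z ≥ 92} is the same as {Z² ≥ 8464}.
Markov's inequality applied to Z² gives Pr(Z² ≥ 8464) ≤ E[Z²]/8464 = 268/8464 = 0.0317.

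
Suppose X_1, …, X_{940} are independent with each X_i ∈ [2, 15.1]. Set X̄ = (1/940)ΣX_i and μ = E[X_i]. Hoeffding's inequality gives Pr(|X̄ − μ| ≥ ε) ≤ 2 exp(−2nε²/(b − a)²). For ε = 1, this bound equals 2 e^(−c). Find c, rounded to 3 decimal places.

10.955

c = 2nε²/(b − a)² = 2·940·1² / 13.1² = 10.9551.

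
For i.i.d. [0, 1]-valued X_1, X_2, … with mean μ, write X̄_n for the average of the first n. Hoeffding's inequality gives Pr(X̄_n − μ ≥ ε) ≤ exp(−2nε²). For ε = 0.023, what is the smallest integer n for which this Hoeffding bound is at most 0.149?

Require exp(−2nε²) ≤ 0.149, i.e. 2nε² ≥ ln(1/0.149) = 1.903809.
So n ≥ 1.903809 / (2·0.023²) = 1799.441.
The smallest integer n is 1800.

1800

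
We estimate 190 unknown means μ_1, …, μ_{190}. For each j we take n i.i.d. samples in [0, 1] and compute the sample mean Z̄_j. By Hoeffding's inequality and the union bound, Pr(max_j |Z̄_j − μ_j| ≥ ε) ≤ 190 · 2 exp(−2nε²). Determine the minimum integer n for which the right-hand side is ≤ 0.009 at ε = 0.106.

Need 2·190·exp(−2nε²) ≤ 0.009, i.e. exp(−2nε²) ≤ 0.009/380.
So 2nε² ≥ ln(380/0.009) = 10.650702.
Hence n ≥ 10.650702/(2·0.106²) = 473.954.
The smallest integer n is 474.

474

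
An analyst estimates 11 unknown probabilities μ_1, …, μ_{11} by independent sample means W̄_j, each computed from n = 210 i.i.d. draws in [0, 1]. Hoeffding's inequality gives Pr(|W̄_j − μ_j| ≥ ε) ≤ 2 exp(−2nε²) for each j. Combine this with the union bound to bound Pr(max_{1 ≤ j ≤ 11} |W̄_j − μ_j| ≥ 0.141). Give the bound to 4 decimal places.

Per-experiment Hoeffding bound: 2·exp(−2·210·0.141²) = 2·exp(−8.35002) = 0.00047278.
Union bound over 11 events: 11·0.00047278 = 0.00520.

0.0052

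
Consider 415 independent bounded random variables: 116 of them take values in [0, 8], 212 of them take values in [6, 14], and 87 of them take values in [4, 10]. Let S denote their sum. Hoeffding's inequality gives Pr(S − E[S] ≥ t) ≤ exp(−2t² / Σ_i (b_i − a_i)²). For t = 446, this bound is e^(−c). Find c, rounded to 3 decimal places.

Σ(b_i − a_i)² = 116·8² + 212·8² + 87·6² = 24124.
c = 2t² / 24124 = 2·446² / 24124 = 16.4911.

16.491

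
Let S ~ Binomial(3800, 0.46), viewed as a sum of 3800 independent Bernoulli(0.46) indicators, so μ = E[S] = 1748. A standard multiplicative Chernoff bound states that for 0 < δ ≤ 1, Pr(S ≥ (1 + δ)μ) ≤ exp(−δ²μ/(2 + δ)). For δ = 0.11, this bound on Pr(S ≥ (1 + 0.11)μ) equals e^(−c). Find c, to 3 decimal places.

c = δ²μ/(2 + δ) = 0.11²·1748/(2 + 0.11) = 10.0241.

10.024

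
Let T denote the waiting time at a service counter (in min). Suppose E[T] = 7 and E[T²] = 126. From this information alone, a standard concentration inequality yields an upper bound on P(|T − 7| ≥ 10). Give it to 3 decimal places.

The first two moments determine the variance, so Chebyshev's inequality is the sharpest standard bound available.
Var(T) = E[T²] − (E[T])² = 126 − 49 = 77.
Chebyshev's inequality: P(|T − μ| ≥ t) ≤ Var(T)/t² = 77/100 = 0.7700.

0.770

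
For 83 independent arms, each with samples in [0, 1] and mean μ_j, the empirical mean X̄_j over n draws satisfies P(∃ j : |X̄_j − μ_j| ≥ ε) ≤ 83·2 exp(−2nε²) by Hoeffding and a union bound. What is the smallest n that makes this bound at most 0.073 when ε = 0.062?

1006

Need 2·83·exp(−2nε²) ≤ 0.073, i.e. exp(−2nε²) ≤ 0.073/166.
So 2nε² ≥ ln(166/0.073) = 7.729284.
Hence n ≥ 7.729284/(2·0.062²) = 1005.370.
The smallest integer n is 1006.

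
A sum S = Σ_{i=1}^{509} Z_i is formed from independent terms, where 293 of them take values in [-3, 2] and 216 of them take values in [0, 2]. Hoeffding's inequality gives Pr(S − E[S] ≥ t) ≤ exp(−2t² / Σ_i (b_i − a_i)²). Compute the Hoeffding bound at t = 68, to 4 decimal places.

0.3233

Σ(b_i − a_i)² = 293·5² + 216·2² = 8189.
Exponent = 2·68² / 8189 = 1.12932.
Bound = exp(−1.12932) = 0.32325.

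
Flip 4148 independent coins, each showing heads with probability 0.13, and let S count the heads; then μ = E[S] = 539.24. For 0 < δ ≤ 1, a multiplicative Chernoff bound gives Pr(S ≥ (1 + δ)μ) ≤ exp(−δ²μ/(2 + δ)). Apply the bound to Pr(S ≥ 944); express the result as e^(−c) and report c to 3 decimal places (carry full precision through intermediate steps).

Write 944 = (1 + δ)μ, so δ = 944/539.24 − 1 = 0.750612…
Then the exponent is δ²μ/(2 + δ) = (944 − μ)² / (μ·(2 + δ)) = 110.454584.

110.455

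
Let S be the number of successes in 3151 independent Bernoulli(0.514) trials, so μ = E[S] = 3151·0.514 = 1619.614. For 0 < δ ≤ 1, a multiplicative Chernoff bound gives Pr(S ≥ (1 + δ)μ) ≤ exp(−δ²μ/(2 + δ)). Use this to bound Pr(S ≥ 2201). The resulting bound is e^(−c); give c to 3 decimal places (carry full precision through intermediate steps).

88.470

Write 2201 = (1 + δ)μ, so δ = 2201/1619.614 − 1 = 0.3589658…
Then the exponent is δ²μ/(2 + δ) = (2201 − μ)² / (μ·(2 + δ)) = 88.469990.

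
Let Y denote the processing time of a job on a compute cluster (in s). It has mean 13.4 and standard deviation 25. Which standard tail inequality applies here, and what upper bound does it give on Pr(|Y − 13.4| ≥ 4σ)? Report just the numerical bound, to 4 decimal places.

0.0625

Mean and variance are known, so Chebyshev's inequality applies.
Chebyshev: Pr(|Y − μ| ≥ t) ≤ Var(Y)/t².
Var(Y) = σ² = 25² = 625.
t = 4·25 = 100.
Bound = 625 / 10000 = 0.0625.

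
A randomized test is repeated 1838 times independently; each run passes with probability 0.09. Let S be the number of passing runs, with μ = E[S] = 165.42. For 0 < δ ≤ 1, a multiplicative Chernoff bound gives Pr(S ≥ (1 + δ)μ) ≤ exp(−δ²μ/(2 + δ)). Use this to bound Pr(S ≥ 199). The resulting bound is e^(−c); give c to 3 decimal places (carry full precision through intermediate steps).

Write 199 = (1 + δ)μ, so δ = 199/165.42 − 1 = 0.2029984…
Then the exponent is δ²μ/(2 + δ) = (199 − μ)² / (μ·(2 + δ)) = 3.094277.

3.094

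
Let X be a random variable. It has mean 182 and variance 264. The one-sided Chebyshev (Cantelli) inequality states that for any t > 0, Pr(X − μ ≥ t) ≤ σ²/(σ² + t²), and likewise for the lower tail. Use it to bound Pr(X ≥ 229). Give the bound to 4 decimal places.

0.1068

Here σ² = 264 and t = 47, so σ² + t² = 2473.
Cantelli's bound: 264/2473 = 0.1068.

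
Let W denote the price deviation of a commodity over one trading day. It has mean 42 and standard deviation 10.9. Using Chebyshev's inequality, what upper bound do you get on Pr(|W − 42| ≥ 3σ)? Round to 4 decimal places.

Chebyshev: Pr(|W − μ| ≥ t) ≤ Var(W)/t².
Var(W) = σ² = 10.9² = 118.81.
t = 3·10.9 = 32.7.
Bound = 118.81 / 1069.29 = 0.1111.

0.1111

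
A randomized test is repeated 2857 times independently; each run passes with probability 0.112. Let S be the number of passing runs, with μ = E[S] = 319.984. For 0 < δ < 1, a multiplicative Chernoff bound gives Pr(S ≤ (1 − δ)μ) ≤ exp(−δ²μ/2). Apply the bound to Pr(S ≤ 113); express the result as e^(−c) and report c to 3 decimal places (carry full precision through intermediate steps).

66.945

Write 113 = (1 − δ)μ, so δ = 1 − 113/319.984 = 0.6468573…
Then the exponent is δ²μ/2 = (μ − 113)²/(2μ) = 66.944560.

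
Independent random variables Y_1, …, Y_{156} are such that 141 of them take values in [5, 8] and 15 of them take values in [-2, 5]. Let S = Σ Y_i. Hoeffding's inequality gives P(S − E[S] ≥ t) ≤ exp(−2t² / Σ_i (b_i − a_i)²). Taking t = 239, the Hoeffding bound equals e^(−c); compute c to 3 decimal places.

Σ(b_i − a_i)² = 141·3² + 15·7² = 2004.
c = 2t² / 2004 = 2·239² / 2004 = 57.0070.

57.007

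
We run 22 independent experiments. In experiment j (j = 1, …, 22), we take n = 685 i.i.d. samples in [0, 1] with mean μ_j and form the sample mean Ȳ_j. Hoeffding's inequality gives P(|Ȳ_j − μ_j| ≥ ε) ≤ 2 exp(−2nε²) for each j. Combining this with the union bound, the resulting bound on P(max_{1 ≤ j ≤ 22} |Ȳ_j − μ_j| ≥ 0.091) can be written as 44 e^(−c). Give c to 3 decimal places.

11.345

Union bound over the 22 events: P(max_{1 ≤ j ≤ 22} |Ȳ_j − μ_j| ≥ 0.091) ≤ 22·2·exp(−2nε²) = 44 exp(−2·685·0.091²).
So c = 2·685·0.091² = 11.3450.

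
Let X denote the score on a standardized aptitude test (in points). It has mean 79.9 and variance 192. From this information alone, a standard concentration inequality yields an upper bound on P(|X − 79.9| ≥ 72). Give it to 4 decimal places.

Mean and variance are known, so Chebyshev's inequality applies.
Chebyshev: P(|X − μ| ≥ t) ≤ Var(X)/t².
Bound = 192 / 5184 = 0.0370.

0.0370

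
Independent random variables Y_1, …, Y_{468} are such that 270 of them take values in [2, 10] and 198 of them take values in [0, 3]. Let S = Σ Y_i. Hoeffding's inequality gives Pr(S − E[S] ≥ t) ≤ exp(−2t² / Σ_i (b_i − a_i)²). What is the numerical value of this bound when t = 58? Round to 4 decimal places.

0.7026

Σ(b_i − a_i)² = 270·8² + 198·3² = 19062.
Exponent = 2·58² / 19062 = 0.35295.
Bound = exp(−0.35295) = 0.70261.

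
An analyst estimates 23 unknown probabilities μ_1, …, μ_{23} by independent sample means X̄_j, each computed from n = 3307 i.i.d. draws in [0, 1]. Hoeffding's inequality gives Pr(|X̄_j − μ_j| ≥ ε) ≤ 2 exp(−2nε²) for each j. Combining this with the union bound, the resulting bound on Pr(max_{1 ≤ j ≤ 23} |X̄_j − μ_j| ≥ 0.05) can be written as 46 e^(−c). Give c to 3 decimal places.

Union bound over the 23 events: Pr(max_{1 ≤ j ≤ 23} |X̄_j − μ_j| ≥ 0.05) ≤ 23·2·exp(−2nε²) = 46 exp(−2·3307·0.05²).
So c = 2·3307·0.05² = 16.5350.

16.535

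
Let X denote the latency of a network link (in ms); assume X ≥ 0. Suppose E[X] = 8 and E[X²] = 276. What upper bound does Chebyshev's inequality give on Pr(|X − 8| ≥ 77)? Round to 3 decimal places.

Var(X) = E[X²] − (E[X])² = 276 − 64 = 212.
Chebyshev's inequality: Pr(|X − μ| ≥ t) ≤ Var(X)/t² = 212/5929 = 0.0358.

0.036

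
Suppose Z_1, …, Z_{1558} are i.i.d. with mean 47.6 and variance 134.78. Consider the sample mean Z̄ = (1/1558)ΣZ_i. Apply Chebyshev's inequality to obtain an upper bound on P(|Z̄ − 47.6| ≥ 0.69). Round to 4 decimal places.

0.1817

Var(Z̄) = Var(Z_i)/n = 134.78/1558 = 0.086508.
Chebyshev: P(|Z̄ − 47.6| ≥ 0.69) ≤ Var(Z̄)/(0.69)² = 134.78/(1558·0.69²) = 0.1817.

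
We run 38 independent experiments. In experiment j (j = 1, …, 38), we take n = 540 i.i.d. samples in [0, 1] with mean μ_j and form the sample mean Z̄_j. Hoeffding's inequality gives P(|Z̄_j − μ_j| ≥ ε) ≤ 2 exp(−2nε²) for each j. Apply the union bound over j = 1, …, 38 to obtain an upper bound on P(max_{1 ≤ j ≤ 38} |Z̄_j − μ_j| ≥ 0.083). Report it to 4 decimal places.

0.0446

Per-experiment Hoeffding bound: 2·exp(−2·540·0.083²) = 2·exp(−7.44012) = 0.0011744.
Union bound over 38 events: 38·0.0011744 = 0.04463.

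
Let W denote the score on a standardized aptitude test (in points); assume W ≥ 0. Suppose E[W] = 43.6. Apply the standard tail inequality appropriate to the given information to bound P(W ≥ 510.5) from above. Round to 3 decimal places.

0.085

Only the mean of a non-negative variable is known, so Markov's inequality is the applicable tail bound.
Markov's inequality: for a non-negative random variable, P(W ≥ a) ≤ E[W]/a.
Here E[W] = 43.6 and a = 510.5, so the bound is 43.6/510.5 = 0.0854.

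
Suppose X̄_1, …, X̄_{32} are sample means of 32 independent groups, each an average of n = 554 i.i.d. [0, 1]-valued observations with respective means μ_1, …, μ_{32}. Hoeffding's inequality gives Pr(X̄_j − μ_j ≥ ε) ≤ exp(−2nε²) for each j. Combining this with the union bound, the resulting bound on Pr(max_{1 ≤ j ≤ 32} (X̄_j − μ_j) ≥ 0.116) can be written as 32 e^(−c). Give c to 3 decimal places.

14.909

Union bound over the 32 events: Pr(max_{1 ≤ j ≤ 32} (X̄_j − μ_j) ≥ 0.116) ≤ 32·exp(−2nε²) = 32 exp(−2·554·0.116²).
So c = 2·554·0.116² = 14.9092.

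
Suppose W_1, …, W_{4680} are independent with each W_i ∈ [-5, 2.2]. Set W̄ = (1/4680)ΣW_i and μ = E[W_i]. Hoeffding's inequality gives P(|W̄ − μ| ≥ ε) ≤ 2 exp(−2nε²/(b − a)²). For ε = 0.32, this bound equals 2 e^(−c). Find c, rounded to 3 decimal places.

18.489

c = 2nε²/(b − a)² = 2·4680·0.32² / 7.2² = 18.4889.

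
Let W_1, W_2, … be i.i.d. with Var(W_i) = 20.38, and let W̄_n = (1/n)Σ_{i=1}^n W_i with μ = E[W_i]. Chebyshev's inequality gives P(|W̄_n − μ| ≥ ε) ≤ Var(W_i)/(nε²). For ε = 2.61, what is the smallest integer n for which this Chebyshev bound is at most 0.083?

Require 20.38/(n·2.61²) ≤ 0.083, i.e. n ≥ 20.38/(0.083·2.61²) = 36.045.
The smallest integer n is 37.

37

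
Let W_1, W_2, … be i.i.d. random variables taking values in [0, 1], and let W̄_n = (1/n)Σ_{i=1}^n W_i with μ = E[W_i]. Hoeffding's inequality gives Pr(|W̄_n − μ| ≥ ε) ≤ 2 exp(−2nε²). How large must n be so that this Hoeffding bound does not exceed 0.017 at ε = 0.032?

2328

Require 2·exp(−2nε²) ≤ 0.017, i.e. 2nε² ≥ ln(2/0.017) = 4.767689.
So n ≥ 4.767689 / (2·0.032²) = 2327.973.
The smallest integer n is 2328.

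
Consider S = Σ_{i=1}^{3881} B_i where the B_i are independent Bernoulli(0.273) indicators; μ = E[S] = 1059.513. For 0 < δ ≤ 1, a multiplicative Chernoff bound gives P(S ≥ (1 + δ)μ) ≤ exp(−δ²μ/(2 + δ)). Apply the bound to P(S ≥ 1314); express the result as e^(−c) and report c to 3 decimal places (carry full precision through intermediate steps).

Write 1314 = (1 + δ)μ, so δ = 1314/1059.513 − 1 = 0.2401924…
Then the exponent is δ²μ/(2 + δ) = (1314 − μ)² / (μ·(2 + δ)) = 27.285982.

27.286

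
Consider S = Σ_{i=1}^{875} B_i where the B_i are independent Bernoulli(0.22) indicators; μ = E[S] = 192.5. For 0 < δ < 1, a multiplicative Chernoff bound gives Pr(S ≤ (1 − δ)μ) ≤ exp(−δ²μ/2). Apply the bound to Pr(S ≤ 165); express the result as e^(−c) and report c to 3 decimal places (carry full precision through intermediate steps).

1.964

Write 165 = (1 − δ)μ, so δ = 1 − 165/192.5 = 0.1428571…
Then the exponent is δ²μ/2 = (μ − 165)²/(2μ) = 1.964286.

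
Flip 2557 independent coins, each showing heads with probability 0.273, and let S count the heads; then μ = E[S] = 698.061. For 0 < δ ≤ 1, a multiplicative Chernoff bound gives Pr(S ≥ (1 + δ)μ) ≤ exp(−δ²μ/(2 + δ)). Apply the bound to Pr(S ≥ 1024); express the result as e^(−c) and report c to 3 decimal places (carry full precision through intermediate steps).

61.691

Write 1024 = (1 + δ)μ, so δ = 1024/698.061 − 1 = 0.4669205…
Then the exponent is δ²μ/(2 + δ) = (1024 − μ)² / (μ·(2 + δ)) = 61.691329.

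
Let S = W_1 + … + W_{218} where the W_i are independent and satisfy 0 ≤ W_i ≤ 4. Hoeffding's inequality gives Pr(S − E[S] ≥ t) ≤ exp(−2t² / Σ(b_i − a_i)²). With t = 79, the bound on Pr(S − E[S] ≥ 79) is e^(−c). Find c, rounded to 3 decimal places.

3.579

Σ(b_i − a_i)² = 218·(4)² = 3488.
c = 2t²/3488 = 2·79²/3488 = 3.5786.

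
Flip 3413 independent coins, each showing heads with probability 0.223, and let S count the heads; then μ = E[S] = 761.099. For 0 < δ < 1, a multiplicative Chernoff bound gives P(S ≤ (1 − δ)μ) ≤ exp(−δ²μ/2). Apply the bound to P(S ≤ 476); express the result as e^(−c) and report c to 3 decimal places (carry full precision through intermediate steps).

53.397

Write 476 = (1 − δ)μ, so δ = 1 − 476/761.099 = 0.3745886…
Then the exponent is δ²μ/2 = (μ − 476)²/(2μ) = 53.397416.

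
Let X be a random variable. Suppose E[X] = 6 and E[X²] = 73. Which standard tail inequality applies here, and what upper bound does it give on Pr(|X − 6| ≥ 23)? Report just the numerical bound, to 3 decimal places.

The first two moments determine the variance, so Chebyshev's inequality is the sharpest standard bound available.
Var(X) = E[X²] − (E[X])² = 73 − 36 = 37.
Chebyshev's inequality: Pr(|X − μ| ≥ t) ≤ Var(X)/t² = 37/529 = 0.0699.

0.070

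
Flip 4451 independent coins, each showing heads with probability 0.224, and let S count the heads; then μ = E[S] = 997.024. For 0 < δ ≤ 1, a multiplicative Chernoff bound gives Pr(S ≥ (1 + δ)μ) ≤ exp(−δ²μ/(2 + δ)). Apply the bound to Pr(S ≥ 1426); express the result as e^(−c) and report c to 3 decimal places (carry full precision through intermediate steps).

75.947

Write 1426 = (1 + δ)μ, so δ = 1426/997.024 − 1 = 0.4302564…
Then the exponent is δ²μ/(2 + δ) = (1426 − μ)² / (μ·(2 + δ)) = 75.946589.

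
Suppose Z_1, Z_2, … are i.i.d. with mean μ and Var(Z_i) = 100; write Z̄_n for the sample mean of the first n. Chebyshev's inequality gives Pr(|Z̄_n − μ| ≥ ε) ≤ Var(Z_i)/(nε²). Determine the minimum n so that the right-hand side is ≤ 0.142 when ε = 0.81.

Require 100/(n·0.81²) ≤ 0.142, i.e. n ≥ 100/(0.142·0.81²) = 1073.351.
The smallest integer n is 1074.

1074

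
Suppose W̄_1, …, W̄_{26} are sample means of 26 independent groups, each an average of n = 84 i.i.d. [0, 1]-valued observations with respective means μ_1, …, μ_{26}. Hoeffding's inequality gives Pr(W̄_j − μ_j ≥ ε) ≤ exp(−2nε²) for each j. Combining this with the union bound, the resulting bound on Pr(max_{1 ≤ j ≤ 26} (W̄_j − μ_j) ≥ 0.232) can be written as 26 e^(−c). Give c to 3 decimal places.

9.042

Union bound over the 26 events: Pr(max_{1 ≤ j ≤ 26} (W̄_j − μ_j) ≥ 0.232) ≤ 26·exp(−2nε²) = 26 exp(−2·84·0.232²).
So c = 2·84·0.232² = 9.0424.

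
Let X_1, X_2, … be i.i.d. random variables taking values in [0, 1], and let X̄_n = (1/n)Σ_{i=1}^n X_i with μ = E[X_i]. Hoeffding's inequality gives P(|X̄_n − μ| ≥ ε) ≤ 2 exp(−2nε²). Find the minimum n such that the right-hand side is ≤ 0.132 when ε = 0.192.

Require 2·exp(−2nε²) ≤ 0.132, i.e. 2nε² ≥ ln(2/0.132) = 2.718101.
So n ≥ 2.718101 / (2·0.192²) = 36.867.
The smallest integer n is 37.

37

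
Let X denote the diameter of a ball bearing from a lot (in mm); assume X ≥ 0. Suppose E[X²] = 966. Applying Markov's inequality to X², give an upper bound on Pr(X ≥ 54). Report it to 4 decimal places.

Since X ≥ 0, the event {X ≥ 54} is the same as {X² ≥ 2916}.
Markov's inequality applied to X² gives Pr(X² ≥ 2916) ≤ E[X²]/2916 = 966/2916 = 0.3313.

0.3313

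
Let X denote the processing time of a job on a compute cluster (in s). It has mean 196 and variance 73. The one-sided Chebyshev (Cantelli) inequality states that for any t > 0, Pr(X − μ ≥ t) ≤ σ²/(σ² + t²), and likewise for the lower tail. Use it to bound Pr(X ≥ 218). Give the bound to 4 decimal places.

Here σ² = 73 and t = 22, so σ² + t² = 557.
Cantelli's bound: 73/557 = 0.1311.

0.1311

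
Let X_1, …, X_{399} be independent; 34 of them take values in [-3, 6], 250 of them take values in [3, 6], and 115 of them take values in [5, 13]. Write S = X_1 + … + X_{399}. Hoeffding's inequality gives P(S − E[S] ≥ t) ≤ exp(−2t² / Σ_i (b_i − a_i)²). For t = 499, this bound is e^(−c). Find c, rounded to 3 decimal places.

40.278

Σ(b_i − a_i)² = 34·9² + 250·3² + 115·8² = 12364.
c = 2t² / 12364 = 2·499² / 12364 = 40.2784.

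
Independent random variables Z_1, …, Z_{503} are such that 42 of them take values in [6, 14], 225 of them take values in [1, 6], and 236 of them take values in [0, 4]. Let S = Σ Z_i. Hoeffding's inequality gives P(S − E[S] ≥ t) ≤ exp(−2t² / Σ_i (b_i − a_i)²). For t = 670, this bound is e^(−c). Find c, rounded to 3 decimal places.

74.266

Σ(b_i − a_i)² = 42·8² + 225·5² + 236·4² = 12089.
c = 2t² / 12089 = 2·670² / 12089 = 74.2659.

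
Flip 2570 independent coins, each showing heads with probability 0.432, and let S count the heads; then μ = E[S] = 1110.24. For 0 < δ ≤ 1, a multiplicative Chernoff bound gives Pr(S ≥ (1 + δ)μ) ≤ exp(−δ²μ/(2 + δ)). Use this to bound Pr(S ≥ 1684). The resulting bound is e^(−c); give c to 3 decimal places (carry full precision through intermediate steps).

Write 1684 = (1 + δ)μ, so δ = 1684/1110.24 − 1 = 0.5167892…
Then the exponent is δ²μ/(2 + δ) = (1684 − μ)² / (μ·(2 + δ)) = 117.813981.

117.814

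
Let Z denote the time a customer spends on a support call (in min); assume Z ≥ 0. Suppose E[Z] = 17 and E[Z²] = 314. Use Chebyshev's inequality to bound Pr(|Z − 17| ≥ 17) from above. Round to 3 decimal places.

Var(Z) = E[Z²] − (E[Z])² = 314 − 289 = 25.
Chebyshev's inequality: Pr(|Z − μ| ≥ t) ≤ Var(Z)/t² = 25/289 = 0.0865.

0.087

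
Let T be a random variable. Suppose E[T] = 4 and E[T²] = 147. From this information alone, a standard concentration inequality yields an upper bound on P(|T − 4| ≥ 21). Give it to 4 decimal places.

The first two moments determine the variance, so Chebyshev's inequality is the sharpest standard bound available.
Var(T) = E[T²] − (E[T])² = 147 − 16 = 131.
Chebyshev's inequality: P(|T − μ| ≥ t) ≤ Var(T)/t² = 131/441 = 0.2971.

0.2971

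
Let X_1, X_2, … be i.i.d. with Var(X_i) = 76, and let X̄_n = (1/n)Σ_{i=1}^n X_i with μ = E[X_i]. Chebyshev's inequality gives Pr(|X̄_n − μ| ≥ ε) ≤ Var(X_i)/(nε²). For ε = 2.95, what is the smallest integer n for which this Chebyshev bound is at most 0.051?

172

Require 76/(n·2.95²) ≤ 0.051, i.e. n ≥ 76/(0.051·2.95²) = 171.238.
The smallest integer n is 172.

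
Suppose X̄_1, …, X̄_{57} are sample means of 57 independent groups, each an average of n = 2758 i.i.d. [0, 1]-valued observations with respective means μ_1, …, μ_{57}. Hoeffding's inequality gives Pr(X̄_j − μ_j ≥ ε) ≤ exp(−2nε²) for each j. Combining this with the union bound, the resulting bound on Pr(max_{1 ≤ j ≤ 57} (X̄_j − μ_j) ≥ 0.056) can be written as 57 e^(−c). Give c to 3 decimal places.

Union bound over the 57 events: Pr(max_{1 ≤ j ≤ 57} (X̄_j − μ_j) ≥ 0.056) ≤ 57·exp(−2nε²) = 57 exp(−2·2758·0.056²).
So c = 2·2758·0.056² = 17.2982.

17.298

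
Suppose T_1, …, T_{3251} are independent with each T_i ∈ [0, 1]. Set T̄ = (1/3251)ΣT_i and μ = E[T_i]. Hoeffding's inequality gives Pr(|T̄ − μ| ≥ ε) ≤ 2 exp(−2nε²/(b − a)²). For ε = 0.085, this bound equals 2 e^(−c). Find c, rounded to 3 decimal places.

c = 2nε²/(b − a)² = 2·3251·0.085² / 1² = 46.9770.

46.977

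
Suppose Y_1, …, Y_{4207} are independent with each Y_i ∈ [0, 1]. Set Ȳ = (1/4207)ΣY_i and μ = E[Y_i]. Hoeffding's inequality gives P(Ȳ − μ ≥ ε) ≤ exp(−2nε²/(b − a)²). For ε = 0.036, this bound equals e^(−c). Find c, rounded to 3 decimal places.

c = 2nε²/(b − a)² = 2·4207·0.036² / 1² = 10.9045.

10.905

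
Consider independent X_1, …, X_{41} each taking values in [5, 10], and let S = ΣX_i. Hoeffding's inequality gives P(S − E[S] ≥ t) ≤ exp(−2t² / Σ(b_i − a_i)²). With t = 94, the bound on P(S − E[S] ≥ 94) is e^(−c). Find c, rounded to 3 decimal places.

Σ(b_i − a_i)² = 41·(5)² = 1025.
c = 2t²/1025 = 2·94²/1025 = 17.2410.

17.241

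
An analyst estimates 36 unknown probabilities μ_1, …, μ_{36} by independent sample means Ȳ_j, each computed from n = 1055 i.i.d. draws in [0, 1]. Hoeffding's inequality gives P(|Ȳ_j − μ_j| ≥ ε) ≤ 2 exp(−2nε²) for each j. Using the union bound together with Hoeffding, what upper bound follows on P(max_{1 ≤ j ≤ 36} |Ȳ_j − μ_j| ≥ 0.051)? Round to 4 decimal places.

Per-experiment Hoeffding bound: 2·exp(−2·1055·0.051²) = 2·exp(−5.48811) = 0.0082713.
Union bound over 36 events: 36·0.0082713 = 0.29777.

0.2978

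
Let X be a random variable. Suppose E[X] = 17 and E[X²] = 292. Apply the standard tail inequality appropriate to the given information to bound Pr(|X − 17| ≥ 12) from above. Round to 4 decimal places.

The first two moments determine the variance, so Chebyshev's inequality is the sharpest standard bound available.
Var(X) = E[X²] − (E[X])² = 292 − 289 = 3.
Chebyshev's inequality: Pr(|X − μ| ≥ t) ≤ Var(X)/t² = 3/144 = 0.0208.

0.0208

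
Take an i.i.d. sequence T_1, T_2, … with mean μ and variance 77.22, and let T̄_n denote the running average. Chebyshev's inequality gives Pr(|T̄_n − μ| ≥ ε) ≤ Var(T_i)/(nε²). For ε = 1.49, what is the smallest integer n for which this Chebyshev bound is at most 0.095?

367

Require 77.22/(n·1.49²) ≤ 0.095, i.e. n ≥ 77.22/(0.095·1.49²) = 366.129.
The smallest integer n is 367.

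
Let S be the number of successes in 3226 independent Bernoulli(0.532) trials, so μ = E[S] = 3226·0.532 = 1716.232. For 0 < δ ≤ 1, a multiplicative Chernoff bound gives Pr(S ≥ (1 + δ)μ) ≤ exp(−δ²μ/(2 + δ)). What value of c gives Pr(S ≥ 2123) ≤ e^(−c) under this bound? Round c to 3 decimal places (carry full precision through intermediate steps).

43.097

Write 2123 = (1 + δ)μ, so δ = 2123/1716.232 − 1 = 0.2370122…
Then the exponent is δ²μ/(2 + δ) = (2123 − μ)² / (μ·(2 + δ)) = 43.097215.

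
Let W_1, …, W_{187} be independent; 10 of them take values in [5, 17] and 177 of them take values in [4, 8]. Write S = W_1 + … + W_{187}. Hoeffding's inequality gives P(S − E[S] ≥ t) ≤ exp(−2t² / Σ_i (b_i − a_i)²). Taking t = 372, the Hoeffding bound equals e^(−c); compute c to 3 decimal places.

Σ(b_i − a_i)² = 10·12² + 177·4² = 4272.
c = 2t² / 4272 = 2·372² / 4272 = 64.7865.

64.787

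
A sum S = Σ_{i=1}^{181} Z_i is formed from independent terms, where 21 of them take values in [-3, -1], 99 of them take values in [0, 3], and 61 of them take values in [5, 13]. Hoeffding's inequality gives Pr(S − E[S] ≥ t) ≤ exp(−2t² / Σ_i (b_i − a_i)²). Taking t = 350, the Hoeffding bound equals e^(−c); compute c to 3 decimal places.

50.215

Σ(b_i − a_i)² = 21·2² + 99·3² + 61·8² = 4879.
c = 2t² / 4879 = 2·350² / 4879 = 50.2152.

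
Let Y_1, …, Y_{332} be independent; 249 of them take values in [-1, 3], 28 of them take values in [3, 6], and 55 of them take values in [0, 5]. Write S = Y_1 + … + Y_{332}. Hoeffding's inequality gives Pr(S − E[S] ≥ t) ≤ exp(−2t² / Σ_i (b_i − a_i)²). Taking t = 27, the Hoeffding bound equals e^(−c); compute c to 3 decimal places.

Σ(b_i − a_i)² = 249·4² + 28·3² + 55·5² = 5611.
c = 2t² / 5611 = 2·27² / 5611 = 0.2598.

0.260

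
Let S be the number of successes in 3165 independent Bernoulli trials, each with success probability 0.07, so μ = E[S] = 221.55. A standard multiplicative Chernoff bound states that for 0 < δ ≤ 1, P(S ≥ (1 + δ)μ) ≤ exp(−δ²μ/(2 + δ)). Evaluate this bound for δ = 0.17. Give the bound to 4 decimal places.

Exponent = δ²μ/(2 + δ) = 0.17²·221.55/2.17 = 2.9506.
Bound = exp(−2.9506) = 0.05231.

0.0523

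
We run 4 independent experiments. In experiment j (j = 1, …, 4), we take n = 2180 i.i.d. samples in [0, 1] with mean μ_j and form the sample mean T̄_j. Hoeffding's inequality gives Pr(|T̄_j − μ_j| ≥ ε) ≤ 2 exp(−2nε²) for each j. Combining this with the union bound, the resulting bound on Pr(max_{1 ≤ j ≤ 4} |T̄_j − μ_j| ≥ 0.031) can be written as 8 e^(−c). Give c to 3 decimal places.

4.190

Union bound over the 4 events: Pr(max_{1 ≤ j ≤ 4} |T̄_j − μ_j| ≥ 0.031) ≤ 4·2·exp(−2nε²) = 8 exp(−2·2180·0.031²).
So c = 2·2180·0.031² = 4.1900.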